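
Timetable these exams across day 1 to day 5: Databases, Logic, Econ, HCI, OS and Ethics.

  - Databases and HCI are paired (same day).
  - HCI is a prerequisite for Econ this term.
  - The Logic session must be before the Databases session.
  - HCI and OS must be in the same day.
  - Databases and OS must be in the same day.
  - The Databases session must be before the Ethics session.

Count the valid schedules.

Splitting on Databases: it can be day 2 (9), day 3 (8), day 4 (3). Listing each branch's schedules as (Logic, Econ, HCI, OS, Ethics) by day number:
Databases=day 2: (1,3,2,2,3) (1,3,2,2,4) (1,3,2,2,5) (1,4,2,2,3) (1,4,2,2,4) (1,4,2,2,5) (1,5,2,2,3) (1,5,2,2,4) (1,5,2,2,5) — 9.
Databases=day 3: (1,4,3,3,4) (1,4,3,3,5) (1,5,3,3,4) (1,5,3,3,5) (2,4,3,3,4) (2,4,3,3,5) (2,5,3,3,4) (2,5,3,3,5) — 8.
Databases=day 4: (1,5,4,4,5) (2,5,4,4,5) (3,5,4,4,5) — 3.
Summing: 9 + 8 + 3 = 20.

20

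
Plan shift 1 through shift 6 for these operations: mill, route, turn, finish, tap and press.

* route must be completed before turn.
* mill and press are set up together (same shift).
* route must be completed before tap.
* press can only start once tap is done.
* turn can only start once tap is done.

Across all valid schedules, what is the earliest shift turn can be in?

Precedence pushes turn to at least shift 3.
turn at shift 3 is achievable: press in shift 3, mill in shift 3, turn in shift 3, finish in shift 1, route in shift 1, tap in shift 2.

shift 3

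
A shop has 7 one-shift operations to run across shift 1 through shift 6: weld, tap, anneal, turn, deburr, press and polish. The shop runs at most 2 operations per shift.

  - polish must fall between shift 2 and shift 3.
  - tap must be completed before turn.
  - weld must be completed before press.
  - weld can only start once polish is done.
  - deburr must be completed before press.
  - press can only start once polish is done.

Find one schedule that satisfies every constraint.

polish in shift 2; tap in shift 1; turn in shift 2; weld in shift 3; deburr in shift 1; anneal in shift 3; press in shift 4

Checking: polish(shift 2) before press(shift 4); polish(shift 2) before weld(shift 3); tap(shift 1) before turn(shift 2); deburr(shift 1) before press(shift 4); weld(shift 3) before press(shift 4); polish=shift 2 in [shift 2,shift 3]; max 2 per shift (cap 2).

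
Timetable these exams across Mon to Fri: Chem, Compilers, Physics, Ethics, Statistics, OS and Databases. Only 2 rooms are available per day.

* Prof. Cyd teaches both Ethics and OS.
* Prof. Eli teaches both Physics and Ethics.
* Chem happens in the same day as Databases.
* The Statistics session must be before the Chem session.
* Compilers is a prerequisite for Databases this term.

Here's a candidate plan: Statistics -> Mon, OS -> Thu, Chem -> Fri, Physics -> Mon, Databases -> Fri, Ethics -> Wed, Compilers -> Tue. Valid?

Only 2 rooms are available per day — holds.
Compilers is a prerequisite for Databases this term — holds.
Chem happens in the same day as Databases — holds.
Prof. Cyd teaches both Ethics and OS — holds.
The Statistics session must be before the Chem session — holds.
Prof. Eli teaches both Physics and Ethics — holds.

Valid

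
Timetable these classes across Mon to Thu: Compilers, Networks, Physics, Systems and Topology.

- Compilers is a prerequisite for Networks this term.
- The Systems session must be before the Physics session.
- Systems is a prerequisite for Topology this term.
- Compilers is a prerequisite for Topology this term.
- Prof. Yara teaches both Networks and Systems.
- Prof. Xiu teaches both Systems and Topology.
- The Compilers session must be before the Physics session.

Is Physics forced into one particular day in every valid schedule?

Physics can be Tue (e.g. Compilers=Mon; Systems=Mon; Physics=Tue; Networks=Tue; Topology=Tue) or Wed (e.g. Physics=Wed; Compilers=Mon; Networks=Tue; Topology=Tue; Systems=Mon).

No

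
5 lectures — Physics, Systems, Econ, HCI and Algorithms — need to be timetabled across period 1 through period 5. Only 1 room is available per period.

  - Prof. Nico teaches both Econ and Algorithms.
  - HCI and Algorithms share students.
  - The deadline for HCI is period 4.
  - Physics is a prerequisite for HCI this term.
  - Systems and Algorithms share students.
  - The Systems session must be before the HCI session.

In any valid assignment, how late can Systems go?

period 3

Downstream work caps Systems at period 3.
Systems at period 3 is achievable: Physics in period 1; HCI in period 4; Systems in period 3; Econ in period 2; Algorithms in period 5.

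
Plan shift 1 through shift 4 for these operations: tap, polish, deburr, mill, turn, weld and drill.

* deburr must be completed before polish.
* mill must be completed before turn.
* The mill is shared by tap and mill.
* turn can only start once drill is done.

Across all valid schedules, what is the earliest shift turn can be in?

Precedence pushes turn to at least shift 2.
turn at shift 2 is achievable: turn -> shift 2, drill -> shift 1, polish -> shift 2, tap -> shift 2, mill -> shift 1, deburr -> shift 1, weld -> shift 1.

shift 2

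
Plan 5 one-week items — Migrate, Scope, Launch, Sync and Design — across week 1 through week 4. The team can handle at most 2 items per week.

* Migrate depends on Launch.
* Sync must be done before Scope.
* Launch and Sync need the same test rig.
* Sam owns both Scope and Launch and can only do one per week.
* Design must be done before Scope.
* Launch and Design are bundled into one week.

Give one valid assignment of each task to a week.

Migrate -> week 2, Design -> week 1, Launch -> week 1, Scope -> week 3, Sync -> week 2

Checking: Launch(week 1) before Migrate(week 2); Design(week 1) before Scope(week 3); Sync(week 2) before Scope(week 3); Launch(week 1) != Sync(week 2); Scope(week 3) != Launch(week 1); Launch = Design = week 1; max 2 per week (cap 2).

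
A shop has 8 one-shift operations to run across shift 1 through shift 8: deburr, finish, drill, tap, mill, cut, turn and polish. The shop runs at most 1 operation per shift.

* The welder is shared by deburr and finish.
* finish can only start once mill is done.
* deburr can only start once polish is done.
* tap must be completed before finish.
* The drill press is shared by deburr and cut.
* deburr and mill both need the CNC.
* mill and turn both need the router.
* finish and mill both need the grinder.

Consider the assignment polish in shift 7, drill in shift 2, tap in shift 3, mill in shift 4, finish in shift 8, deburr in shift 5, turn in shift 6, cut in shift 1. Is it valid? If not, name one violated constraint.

The drill press is shared by deburr and cut — holds.
deburr and mill both need the CNC — holds.
The welder is shared by deburr and finish — holds.
mill and turn both need the router — holds.
deburr can only start once polish is done — violated.
tap must be completed before finish — holds.
finish can only start once mill is done — holds.
finish and mill both need the grinder — holds.
The shop runs at most 1 operation per shift — holds.

No — it violates: deburr can only start once polish is done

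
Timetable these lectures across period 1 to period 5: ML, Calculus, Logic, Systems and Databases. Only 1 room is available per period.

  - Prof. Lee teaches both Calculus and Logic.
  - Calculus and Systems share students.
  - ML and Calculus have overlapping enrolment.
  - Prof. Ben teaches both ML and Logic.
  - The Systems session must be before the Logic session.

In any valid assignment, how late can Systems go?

period 4

Downstream work caps Systems at period 4.
Systems at period 4 is achievable: ML -> period 1, Logic -> period 5, Calculus -> period 2, Databases -> period 3, Systems -> period 4.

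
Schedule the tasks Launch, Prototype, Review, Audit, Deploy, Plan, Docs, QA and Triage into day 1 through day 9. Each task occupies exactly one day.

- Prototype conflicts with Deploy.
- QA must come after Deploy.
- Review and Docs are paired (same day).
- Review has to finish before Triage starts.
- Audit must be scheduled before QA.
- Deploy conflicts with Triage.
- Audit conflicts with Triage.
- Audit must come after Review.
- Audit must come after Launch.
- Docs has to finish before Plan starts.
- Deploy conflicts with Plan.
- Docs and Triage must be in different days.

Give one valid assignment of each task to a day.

Audit -> day 2, Plan -> day 2, Deploy -> day 1, Launch -> day 1, Triage -> day 3, QA -> day 3, Review -> day 1, Prototype -> day 2, Docs -> day 1

Checking: Docs(day 1) before Plan(day 2); Review(day 1) before Audit(day 2); Launch(day 1) before Audit(day 2); Deploy(day 1) before QA(day 3); Review(day 1) before Triage(day 3); Audit(day 2) before QA(day 3); Audit(day 2) != Triage(day 3); Prototype(day 2) != Deploy(day 1); Deploy(day 1) != Plan(day 2); Deploy(day 1) != Triage(day 3); Docs(day 1) != Triage(day 3); Review = Docs = day 1.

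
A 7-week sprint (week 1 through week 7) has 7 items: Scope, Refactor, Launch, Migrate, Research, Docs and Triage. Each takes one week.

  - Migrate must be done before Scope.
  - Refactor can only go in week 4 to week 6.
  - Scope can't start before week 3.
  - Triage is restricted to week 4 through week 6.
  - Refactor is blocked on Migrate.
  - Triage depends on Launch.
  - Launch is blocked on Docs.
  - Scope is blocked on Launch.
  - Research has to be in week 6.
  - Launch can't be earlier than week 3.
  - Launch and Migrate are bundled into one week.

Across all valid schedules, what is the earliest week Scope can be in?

Scope is available from week 3; precedence pushes Scope to at least week 4.
Scope at week 4 is achievable: Docs -> week 1; Scope -> week 4; Migrate -> week 3; Launch -> week 3; Research -> week 6; Triage -> week 4; Refactor -> week 4.

week 4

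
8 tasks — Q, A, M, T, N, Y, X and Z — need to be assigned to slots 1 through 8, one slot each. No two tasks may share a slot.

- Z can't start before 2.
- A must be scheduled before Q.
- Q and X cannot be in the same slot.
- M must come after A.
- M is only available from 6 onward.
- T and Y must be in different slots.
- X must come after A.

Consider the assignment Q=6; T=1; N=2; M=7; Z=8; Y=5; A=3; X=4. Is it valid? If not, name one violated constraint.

A must be scheduled before Q — holds.
T and Y must be in different slots — holds.
No two tasks may share a slot — holds.
M is only available from 6 onward — holds.
M must come after A — holds.
X must come after A — holds.
Q and X cannot be in the same slot — holds.
Z can't start before 2 — holds.

Yes, all constraints hold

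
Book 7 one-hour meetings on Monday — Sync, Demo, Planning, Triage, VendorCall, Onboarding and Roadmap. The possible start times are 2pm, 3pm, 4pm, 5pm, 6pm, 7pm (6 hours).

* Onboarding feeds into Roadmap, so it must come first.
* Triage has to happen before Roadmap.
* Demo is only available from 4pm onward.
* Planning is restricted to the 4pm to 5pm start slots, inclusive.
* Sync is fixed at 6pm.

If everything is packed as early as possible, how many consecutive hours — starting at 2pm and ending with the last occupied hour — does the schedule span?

The precedence chain requires at least 2 distinct hours.
Sync can't be placed before 6pm — that is hour 5 counting from 2pm — so the schedule must run through at least 5 hours.
5 works (last occupied hour: 6pm): for example Planning -> 4pm, Onboarding -> 2pm, Demo -> 4pm, VendorCall -> 2pm, Triage -> 2pm, Sync -> 6pm, Roadmap -> 3pm.

5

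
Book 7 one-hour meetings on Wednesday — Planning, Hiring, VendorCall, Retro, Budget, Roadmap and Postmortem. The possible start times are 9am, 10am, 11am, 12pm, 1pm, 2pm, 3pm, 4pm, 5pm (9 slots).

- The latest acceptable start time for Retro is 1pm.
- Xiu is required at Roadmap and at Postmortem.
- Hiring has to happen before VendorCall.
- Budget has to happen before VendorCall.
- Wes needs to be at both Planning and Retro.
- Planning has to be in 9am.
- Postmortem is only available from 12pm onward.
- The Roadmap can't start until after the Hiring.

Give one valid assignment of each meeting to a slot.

Planning in 9am; VendorCall in 10am; Roadmap in 10am; Budget in 9am; Retro in 10am; Postmortem in 12pm; Hiring in 9am

Checking: Hiring(9am) before VendorCall(10am); Hiring(9am) before Roadmap(10am); Budget(9am) before VendorCall(10am); Roadmap(10am) != Postmortem(12pm); Planning(9am) != Retro(10am); Postmortem=12pm in [12pm,5pm]; Retro=10am in [9am,1pm]; Planning=9am in [9am,9am].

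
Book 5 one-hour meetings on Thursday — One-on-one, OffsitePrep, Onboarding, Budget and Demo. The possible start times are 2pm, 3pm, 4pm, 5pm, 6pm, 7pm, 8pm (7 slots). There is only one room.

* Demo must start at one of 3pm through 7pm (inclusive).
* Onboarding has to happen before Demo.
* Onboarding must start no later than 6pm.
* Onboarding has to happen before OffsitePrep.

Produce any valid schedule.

Budget in 6pm; OffsitePrep in 4pm; One-on-one in 5pm; Onboarding in 2pm; Demo in 3pm

Checking: Onboarding(2pm) before Demo(3pm); Onboarding(2pm) before OffsitePrep(4pm); Demo=3pm in [3pm,7pm]; Onboarding=2pm in [2pm,6pm]; max 1 per slot (cap 1).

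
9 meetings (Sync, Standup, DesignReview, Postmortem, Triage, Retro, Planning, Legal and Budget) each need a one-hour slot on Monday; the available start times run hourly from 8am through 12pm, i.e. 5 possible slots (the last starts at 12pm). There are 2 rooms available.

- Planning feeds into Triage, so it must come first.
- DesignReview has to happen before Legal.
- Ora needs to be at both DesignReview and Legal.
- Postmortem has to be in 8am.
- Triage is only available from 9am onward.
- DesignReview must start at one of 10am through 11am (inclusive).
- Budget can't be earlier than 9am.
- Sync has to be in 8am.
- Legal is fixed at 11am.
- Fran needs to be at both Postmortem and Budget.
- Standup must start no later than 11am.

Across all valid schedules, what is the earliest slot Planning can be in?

9am

Downstream work caps Planning at 11am.
Planning at 9am is achievable: Postmortem -> 8am, Planning -> 9am, Standup -> 9am, DesignReview -> 10am, Budget -> 11am, Triage -> 10am, Sync -> 8am, Retro -> 12pm, Legal -> 11am.
Nothing earlier works — the conflict and capacity constraints rule out every slot before 9am.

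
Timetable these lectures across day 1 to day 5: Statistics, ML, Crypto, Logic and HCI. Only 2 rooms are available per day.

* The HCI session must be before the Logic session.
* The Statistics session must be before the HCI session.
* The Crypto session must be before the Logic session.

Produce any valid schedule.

Statistics=day 1; Crypto=day 1; HCI=day 2; Logic=day 3; ML=day 2

Checking: Statistics(day 1) before HCI(day 2); HCI(day 2) before Logic(day 3); Crypto(day 1) before Logic(day 3); max 2 per day (cap 2).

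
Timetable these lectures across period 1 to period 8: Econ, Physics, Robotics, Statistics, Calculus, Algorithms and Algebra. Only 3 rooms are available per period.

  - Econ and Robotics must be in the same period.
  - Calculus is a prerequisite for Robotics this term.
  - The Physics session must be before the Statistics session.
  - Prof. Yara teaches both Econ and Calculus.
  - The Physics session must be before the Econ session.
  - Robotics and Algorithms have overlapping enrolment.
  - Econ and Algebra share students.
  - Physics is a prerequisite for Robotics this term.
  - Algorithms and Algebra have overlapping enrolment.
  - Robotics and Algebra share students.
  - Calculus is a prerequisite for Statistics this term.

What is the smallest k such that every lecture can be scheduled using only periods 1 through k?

The precedence chain requires at least 2 distinct periods.
With at most 3 per period and 7 lectures, at least 3 periods are needed.
3 works (last occupied period: period 3): for example Algebra -> period 3; Algorithms -> period 1; Calculus -> period 1; Statistics -> period 2; Physics -> period 1; Robotics -> period 2; Econ -> period 2.

3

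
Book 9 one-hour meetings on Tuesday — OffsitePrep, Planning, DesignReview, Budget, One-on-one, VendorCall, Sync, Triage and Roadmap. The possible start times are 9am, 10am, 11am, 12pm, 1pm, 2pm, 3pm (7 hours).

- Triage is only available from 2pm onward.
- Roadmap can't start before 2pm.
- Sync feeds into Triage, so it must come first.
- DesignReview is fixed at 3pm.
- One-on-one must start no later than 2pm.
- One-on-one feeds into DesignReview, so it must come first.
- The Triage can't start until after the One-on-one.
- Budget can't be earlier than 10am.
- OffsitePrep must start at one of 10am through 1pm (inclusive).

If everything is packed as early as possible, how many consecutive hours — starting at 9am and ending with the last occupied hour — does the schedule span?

7 hours

The precedence chain requires at least 2 distinct hours.
DesignReview can't be placed before 3pm — that is hour 7 counting from 9am — so the schedule must run through at least 7 hours.
7 works (last occupied hour: 3pm): for example Roadmap -> 2pm, DesignReview -> 3pm, Triage -> 2pm, One-on-one -> 9am, OffsitePrep -> 10am, VendorCall -> 9am, Planning -> 9am, Budget -> 10am, Sync -> 9am.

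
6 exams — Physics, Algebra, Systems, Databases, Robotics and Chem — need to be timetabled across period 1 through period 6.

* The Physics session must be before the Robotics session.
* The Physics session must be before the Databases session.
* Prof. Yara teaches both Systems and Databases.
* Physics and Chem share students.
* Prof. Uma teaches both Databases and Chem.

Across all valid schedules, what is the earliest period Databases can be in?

Precedence pushes Databases to at least period 2.
Databases at period 2 is achievable: Systems -> period 1; Robotics -> period 2; Databases -> period 2; Physics -> period 1; Chem -> period 3; Algebra -> period 1.

period 2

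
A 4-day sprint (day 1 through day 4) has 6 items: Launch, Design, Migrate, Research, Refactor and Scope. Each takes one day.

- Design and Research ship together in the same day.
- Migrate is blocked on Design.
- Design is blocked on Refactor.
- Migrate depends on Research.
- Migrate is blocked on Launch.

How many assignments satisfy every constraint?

Splitting on Launch: it can be day 1 (16), day 2 (16), day 3 (12). Listing each branch's schedules as (Design, Migrate, Research, Refactor, Scope) by day number:
Launch=day 1: (2,3,2,1,1) (2,3,2,1,2) (2,3,2,1,3) (2,3,2,1,4) (2,4,2,1,1) (2,4,2,1,2) (2,4,2,1,3) (2,4,2,1,4) (3,4,3,1,1) (3,4,3,1,2) (3,4,3,1,3) (3,4,3,1,4) (3,4,3,2,1) (3,4,3,2,2) (3,4,3,2,3) (3,4,3,2,4) — 16.
Launch=day 2: (2,3,2,1,1) (2,3,2,1,2) (2,3,2,1,3) (2,3,2,1,4) (2,4,2,1,1) (2,4,2,1,2) (2,4,2,1,3) (2,4,2,1,4) (3,4,3,1,1) (3,4,3,1,2) (3,4,3,1,3) (3,4,3,1,4) (3,4,3,2,1) (3,4,3,2,2) (3,4,3,2,3) (3,4,3,2,4) — 16.
Launch=day 3: (2,4,2,1,1) (2,4,2,1,2) (2,4,2,1,3) (2,4,2,1,4) (3,4,3,1,1) (3,4,3,1,2) (3,4,3,1,3) (3,4,3,1,4) (3,4,3,2,1) (3,4,3,2,2) (3,4,3,2,3) (3,4,3,2,4) — 12.
Summing: 16 + 16 + 12 = 44.

44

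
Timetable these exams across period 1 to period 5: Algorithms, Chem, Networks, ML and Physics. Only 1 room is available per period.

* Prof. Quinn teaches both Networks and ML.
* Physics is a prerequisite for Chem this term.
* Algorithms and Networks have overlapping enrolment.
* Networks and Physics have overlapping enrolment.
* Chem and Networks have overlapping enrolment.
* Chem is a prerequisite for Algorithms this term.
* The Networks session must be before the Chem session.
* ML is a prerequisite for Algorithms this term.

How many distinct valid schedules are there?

Splitting on Chem: it can be period 3 (2), period 4 (6). Listing each branch's schedules as (Algorithms, Networks, ML, Physics) by period number:
Chem=period 3: (5,1,4,2) (5,2,4,1) — 2.
Chem=period 4: (5,1,2,3) (5,1,3,2) (5,2,1,3) (5,2,3,1) (5,3,1,2) (5,3,2,1) — 6.
Summing: 2 + 6 = 8.

8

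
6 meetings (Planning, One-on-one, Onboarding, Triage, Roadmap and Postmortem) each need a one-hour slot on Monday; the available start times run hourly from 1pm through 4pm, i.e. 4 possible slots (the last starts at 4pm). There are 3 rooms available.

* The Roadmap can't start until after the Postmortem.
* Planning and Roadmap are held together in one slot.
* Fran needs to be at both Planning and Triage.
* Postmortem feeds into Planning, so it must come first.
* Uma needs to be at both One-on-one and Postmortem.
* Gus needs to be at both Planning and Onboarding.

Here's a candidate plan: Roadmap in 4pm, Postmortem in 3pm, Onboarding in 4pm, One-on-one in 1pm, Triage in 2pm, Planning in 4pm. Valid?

There are 3 rooms available — holds.
Postmortem feeds into Planning, so it must come first — holds.
Planning and Roadmap are held together in one slot — holds.
Fran needs to be at both Planning and Triage — holds.
Gus needs to be at both Planning and Onboarding — violated.
The Roadmap can't start until after the Postmortem — holds.
Uma needs to be at both One-on-one and Postmortem — holds.

Invalid. Gus needs to be at both Planning and Onboarding.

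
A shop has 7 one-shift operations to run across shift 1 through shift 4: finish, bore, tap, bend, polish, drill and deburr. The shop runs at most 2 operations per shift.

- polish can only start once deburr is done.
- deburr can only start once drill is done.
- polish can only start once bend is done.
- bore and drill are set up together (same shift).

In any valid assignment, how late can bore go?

Bore must be in the same shift as drill, which can't be after shift 2, so bore is at most shift 2.
bore at shift 2 is achievable: deburr=shift 3, polish=shift 4, finish=shift 1, bend=shift 1, bore=shift 2, tap=shift 3, drill=shift 2.

shift 2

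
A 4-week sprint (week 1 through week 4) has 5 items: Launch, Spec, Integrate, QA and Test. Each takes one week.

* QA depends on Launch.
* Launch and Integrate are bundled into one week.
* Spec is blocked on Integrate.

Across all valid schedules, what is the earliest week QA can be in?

Precedence pushes QA to at least week 2.
QA at week 2 is achievable: Launch in week 1; Integrate in week 1; Spec in week 2; Test in week 1; QA in week 2.

week 2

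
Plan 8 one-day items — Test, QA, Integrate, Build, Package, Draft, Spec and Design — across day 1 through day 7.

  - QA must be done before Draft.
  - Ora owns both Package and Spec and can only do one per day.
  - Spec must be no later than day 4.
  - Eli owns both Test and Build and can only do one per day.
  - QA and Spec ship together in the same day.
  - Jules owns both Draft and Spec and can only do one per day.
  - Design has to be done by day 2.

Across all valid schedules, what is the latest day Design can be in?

Design's own window allows nothing later than day 2.
Design at day 2 is achievable: Draft in day 2, QA in day 1, Design in day 2, Package in day 2, Test in day 1, Build in day 2, Spec in day 1, Integrate in day 1.

day 2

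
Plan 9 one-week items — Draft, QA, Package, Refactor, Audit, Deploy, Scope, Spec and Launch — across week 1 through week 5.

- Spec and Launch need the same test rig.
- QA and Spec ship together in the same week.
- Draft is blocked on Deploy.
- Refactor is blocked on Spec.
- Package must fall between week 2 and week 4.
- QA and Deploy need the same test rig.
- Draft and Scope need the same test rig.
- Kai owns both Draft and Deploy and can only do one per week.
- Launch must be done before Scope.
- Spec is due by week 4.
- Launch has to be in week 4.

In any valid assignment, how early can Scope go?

Precedence pushes Scope to at least week 5.
Scope at week 5 is achievable: Launch in week 4, Draft in week 3, Audit in week 1, Scope in week 5, Deploy in week 2, Package in week 2, Spec in week 1, QA in week 1, Refactor in week 2.

week 5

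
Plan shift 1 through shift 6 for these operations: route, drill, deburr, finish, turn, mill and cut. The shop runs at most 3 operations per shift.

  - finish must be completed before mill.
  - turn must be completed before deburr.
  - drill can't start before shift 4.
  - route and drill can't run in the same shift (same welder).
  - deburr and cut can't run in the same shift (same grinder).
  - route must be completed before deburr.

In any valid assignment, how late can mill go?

Precedence pushes mill to at least shift 2.
mill at shift 6 is achievable: deburr in shift 2; route in shift 1; cut in shift 3; drill in shift 4; mill in shift 6; finish in shift 1; turn in shift 1.

shift 6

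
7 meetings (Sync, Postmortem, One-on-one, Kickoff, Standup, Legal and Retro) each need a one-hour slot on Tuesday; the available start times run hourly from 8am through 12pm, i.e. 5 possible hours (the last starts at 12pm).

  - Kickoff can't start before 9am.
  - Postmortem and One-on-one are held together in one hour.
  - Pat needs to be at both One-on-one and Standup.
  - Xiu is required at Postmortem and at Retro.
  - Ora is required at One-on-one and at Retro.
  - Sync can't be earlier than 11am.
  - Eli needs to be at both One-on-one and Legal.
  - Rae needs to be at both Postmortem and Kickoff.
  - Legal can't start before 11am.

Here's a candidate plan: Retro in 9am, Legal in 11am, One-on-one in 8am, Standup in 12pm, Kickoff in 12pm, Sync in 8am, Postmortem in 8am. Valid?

Postmortem and One-on-one are held together in one hour — holds.
Xiu is required at Postmortem and at Retro — holds.
Eli needs to be at both One-on-one and Legal — holds.
Rae needs to be at both Postmortem and Kickoff — holds.
Kickoff can't start before 9am — holds.
Sync can't be earlier than 11am — violated.
Ora is required at One-on-one and at Retro — holds.
Pat needs to be at both One-on-one and Standup — holds.
Legal can't start before 11am — holds.

Invalid. Sync can't be earlier than 11am.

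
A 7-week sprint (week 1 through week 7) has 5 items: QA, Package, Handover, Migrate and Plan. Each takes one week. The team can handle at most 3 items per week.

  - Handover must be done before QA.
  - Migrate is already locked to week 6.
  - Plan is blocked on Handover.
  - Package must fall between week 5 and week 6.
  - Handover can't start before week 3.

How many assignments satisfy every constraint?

Splitting on QA: it can be week 4 (8), week 5 (14), week 6 (15), week 7 (20). Listing each branch's schedules as (Package, Handover, Migrate, Plan) by week number:
QA=week 4: (5,3,6,4) (5,3,6,5) (5,3,6,6) (5,3,6,7) (6,3,6,4) (6,3,6,5) (6,3,6,6) (6,3,6,7) — 8.
QA=week 5: (5,3,6,4) (5,3,6,5) (5,3,6,6) (5,3,6,7) (5,4,6,5) (5,4,6,6) (5,4,6,7) (6,3,6,4) (6,3,6,5) (6,3,6,6) (6,3,6,7) (6,4,6,5) (6,4,6,6) (6,4,6,7) — 14.
QA=week 6: (5,3,6,4) (5,3,6,5) (5,3,6,6) (5,3,6,7) (5,4,6,5) (5,4,6,6) (5,4,6,7) (5,5,6,6) (5,5,6,7) (6,3,6,4) (6,3,6,5) (6,3,6,7) (6,4,6,5) (6,4,6,7) (6,5,6,7) — 15.
QA=week 7: (5,3,6,4) (5,3,6,5) (5,3,6,6) (5,3,6,7) (5,4,6,5) (5,4,6,6) (5,4,6,7) (5,5,6,6) (5,5,6,7) (5,6,6,7) (6,3,6,4) (6,3,6,5) (6,3,6,6) (6,3,6,7) (6,4,6,5) (6,4,6,6) (6,4,6,7) (6,5,6,6) (6,5,6,7) (6,6,6,7) — 20.
Summing: 8 + 14 + 15 + 20 = 57.

57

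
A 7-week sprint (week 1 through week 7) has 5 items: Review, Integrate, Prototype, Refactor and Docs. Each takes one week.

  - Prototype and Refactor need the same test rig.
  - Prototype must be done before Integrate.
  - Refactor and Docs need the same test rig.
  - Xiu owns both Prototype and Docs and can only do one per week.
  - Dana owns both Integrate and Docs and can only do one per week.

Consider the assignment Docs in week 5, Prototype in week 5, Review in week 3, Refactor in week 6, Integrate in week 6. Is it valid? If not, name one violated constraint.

No — it violates: Xiu owns both Prototype and Docs and can only do one per week

Dana owns both Integrate and Docs and can only do one per week — holds.
Prototype and Refactor need the same test rig — holds.
Refactor and Docs need the same test rig — holds.
Xiu owns both Prototype and Docs and can only do one per week — violated.
Prototype must be done before Integrate — holds.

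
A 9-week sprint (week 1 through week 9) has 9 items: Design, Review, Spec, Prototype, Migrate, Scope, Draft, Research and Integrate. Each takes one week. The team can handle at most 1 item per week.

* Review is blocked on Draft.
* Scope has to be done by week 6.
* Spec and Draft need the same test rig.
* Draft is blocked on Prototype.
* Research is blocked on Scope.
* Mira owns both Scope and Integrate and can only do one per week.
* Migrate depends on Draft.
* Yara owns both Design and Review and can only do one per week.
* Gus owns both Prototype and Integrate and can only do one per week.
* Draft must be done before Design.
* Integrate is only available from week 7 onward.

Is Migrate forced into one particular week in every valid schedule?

Migrate can be week 3 (e.g. Research=week 8; Spec=week 9; Migrate=week 3; Draft=week 2; Scope=week 4; Review=week 6; Design=week 5; Integrate=week 7; Prototype=week 1) or week 4 (e.g. Migrate in week 4; Integrate in week 7; Prototype in week 2; Design in week 5; Review in week 6; Scope in week 1; Draft in week 3; Spec in week 9; Research in week 8).

No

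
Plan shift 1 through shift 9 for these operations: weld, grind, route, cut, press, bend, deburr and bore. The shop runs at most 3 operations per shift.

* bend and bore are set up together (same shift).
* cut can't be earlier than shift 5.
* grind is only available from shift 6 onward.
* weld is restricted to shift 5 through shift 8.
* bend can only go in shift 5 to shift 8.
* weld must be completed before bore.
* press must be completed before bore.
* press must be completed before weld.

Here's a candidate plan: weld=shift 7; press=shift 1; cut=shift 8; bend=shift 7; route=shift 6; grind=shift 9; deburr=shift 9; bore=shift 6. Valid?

bend can only go in shift 5 to shift 8 — holds.
The shop runs at most 3 operations per shift — holds.
cut can't be earlier than shift 5 — holds.
grind is only available from shift 6 onward — holds.
bend and bore are set up together (same shift) — violated.
weld must be completed before bore — violated.
press must be completed before weld — holds.
press must be completed before bore — holds.
weld is restricted to shift 5 through shift 8 — holds.

No. weld must be completed before bore is not satisfied.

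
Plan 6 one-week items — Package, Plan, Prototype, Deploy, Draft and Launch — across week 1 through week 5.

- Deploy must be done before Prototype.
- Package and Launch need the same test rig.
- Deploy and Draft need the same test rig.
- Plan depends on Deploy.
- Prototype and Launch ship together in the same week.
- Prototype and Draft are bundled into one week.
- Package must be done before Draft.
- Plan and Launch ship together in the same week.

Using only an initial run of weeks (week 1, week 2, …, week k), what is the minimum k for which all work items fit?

2 weeks

The precedence chain requires at least 2 distinct weeks.
2 works (last occupied week: week 2): for example Package -> week 1; Prototype -> week 2; Draft -> week 2; Launch -> week 2; Deploy -> week 1; Plan -> week 2.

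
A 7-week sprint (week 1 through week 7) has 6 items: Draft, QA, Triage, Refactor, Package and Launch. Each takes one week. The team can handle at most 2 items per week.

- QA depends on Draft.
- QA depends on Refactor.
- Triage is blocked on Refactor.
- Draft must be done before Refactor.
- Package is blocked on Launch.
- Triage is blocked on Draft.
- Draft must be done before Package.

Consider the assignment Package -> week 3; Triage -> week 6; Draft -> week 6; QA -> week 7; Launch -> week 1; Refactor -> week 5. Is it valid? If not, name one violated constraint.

No — it violates: Draft must be done before Package

Triage is blocked on Draft — violated.
The team can handle at most 2 items per week — holds.
QA depends on Refactor — holds.
Triage is blocked on Refactor — holds.
Draft must be done before Package — violated.
Package is blocked on Launch — holds.
Draft must be done before Refactor — violated.
QA depends on Draft — holds.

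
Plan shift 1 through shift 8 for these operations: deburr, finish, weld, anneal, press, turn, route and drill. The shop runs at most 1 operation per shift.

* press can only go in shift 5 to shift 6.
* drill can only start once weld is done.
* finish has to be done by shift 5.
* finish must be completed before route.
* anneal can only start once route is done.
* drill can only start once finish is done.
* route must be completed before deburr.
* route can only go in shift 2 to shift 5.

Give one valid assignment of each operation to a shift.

route -> shift 2, anneal -> shift 7, weld -> shift 3, turn -> shift 8, deburr -> shift 6, press -> shift 5, drill -> shift 4, finish -> shift 1

Checking: route(shift 2) before anneal(shift 7); weld(shift 3) before drill(shift 4); route(shift 2) before deburr(shift 6); finish(shift 1) before route(shift 2); finish(shift 1) before drill(shift 4); press=shift 5 in [shift 5,shift 6]; route=shift 2 in [shift 2,shift 5]; finish=shift 1 in [shift 1,shift 5]; max 1 per shift (cap 1).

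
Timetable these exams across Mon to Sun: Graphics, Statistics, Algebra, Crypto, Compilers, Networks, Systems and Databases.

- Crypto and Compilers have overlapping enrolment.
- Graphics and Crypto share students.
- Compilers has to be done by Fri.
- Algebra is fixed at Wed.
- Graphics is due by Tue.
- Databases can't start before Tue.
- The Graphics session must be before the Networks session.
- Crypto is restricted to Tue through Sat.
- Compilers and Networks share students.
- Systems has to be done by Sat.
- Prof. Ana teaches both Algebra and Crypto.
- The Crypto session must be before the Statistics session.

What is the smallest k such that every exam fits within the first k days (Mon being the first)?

The precedence chain requires at least 2 distinct days.
Algebra can't be placed before Wed — that is day 3 counting from Mon — so the schedule must run through at least 3 days.
3 works (last occupied day: Wed): for example Databases in Tue; Systems in Mon; Compilers in Mon; Networks in Tue; Crypto in Tue; Statistics in Wed; Graphics in Mon; Algebra in Wed.

3 days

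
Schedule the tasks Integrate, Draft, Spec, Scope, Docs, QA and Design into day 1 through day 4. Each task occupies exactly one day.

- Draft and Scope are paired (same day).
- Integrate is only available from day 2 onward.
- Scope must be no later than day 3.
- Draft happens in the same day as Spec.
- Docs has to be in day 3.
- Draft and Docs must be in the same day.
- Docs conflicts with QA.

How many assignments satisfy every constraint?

Splitting on Integrate: it can be day 2 (12), day 3 (12), day 4 (12). Listing each branch's schedules as (Draft, Spec, Scope, Docs, QA, Design) by day number:
Integrate=day 2: (3,3,3,3,1,1) (3,3,3,3,1,2) (3,3,3,3,1,3) (3,3,3,3,1,4) (3,3,3,3,2,1) (3,3,3,3,2,2) (3,3,3,3,2,3) (3,3,3,3,2,4) (3,3,3,3,4,1) (3,3,3,3,4,2) (3,3,3,3,4,3) (3,3,3,3,4,4) — 12.
Integrate=day 3: (3,3,3,3,1,1) (3,3,3,3,1,2) (3,3,3,3,1,3) (3,3,3,3,1,4) (3,3,3,3,2,1) (3,3,3,3,2,2) (3,3,3,3,2,3) (3,3,3,3,2,4) (3,3,3,3,4,1) (3,3,3,3,4,2) (3,3,3,3,4,3) (3,3,3,3,4,4) — 12.
Integrate=day 4: (3,3,3,3,1,1) (3,3,3,3,1,2) (3,3,3,3,1,3) (3,3,3,3,1,4) (3,3,3,3,2,1) (3,3,3,3,2,2) (3,3,3,3,2,3) (3,3,3,3,2,4) (3,3,3,3,4,1) (3,3,3,3,4,2) (3,3,3,3,4,3) (3,3,3,3,4,4) — 12.
Summing: 12 + 12 + 12 = 36.

36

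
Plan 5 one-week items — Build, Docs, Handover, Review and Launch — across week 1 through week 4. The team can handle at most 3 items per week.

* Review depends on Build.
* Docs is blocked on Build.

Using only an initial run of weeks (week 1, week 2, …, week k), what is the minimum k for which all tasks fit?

The precedence chain requires at least 2 distinct weeks.
With at most 3 per week and 5 tasks, at least 2 weeks are needed.
2 works (last occupied week: week 2): for example Handover=week 1, Build=week 1, Review=week 2, Launch=week 1, Docs=week 2.

2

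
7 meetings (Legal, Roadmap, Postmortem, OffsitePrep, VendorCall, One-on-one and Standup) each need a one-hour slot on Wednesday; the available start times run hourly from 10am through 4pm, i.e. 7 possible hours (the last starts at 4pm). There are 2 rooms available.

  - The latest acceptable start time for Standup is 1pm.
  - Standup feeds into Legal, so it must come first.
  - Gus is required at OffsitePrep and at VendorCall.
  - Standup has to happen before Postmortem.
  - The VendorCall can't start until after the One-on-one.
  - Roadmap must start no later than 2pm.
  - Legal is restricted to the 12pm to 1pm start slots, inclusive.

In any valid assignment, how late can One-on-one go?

Downstream work caps One-on-one at 3pm.
One-on-one at 3pm is achievable: Standup=10am; OffsitePrep=11am; One-on-one=3pm; Postmortem=11am; Legal=12pm; Roadmap=10am; VendorCall=4pm.

3pm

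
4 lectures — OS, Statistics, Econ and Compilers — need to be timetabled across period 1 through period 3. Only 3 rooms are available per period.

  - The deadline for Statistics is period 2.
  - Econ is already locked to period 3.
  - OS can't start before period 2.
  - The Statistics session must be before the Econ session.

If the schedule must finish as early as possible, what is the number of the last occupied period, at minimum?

The precedence chain requires at least 2 distinct periods.
With at most 3 per period and 4 lectures, at least 2 periods are needed.
Econ can't be placed before period 3, so the schedule must run through at least period 3.
3 works (last occupied period: period 3): for example Statistics -> period 1, Econ -> period 3, OS -> period 2, Compilers -> period 1.

period 3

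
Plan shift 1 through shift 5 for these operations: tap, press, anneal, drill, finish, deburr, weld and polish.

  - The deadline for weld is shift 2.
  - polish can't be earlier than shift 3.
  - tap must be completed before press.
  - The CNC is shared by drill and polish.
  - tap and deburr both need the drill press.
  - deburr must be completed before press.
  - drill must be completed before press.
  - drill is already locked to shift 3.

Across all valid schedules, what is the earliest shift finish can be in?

shift 1

finish at shift 1 is achievable: drill -> shift 3, press -> shift 4, deburr -> shift 2, weld -> shift 1, polish -> shift 4, tap -> shift 1, anneal -> shift 1, finish -> shift 1.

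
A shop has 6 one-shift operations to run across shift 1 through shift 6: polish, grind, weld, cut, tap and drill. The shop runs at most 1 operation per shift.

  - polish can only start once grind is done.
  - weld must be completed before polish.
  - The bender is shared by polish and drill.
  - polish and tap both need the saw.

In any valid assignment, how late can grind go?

Downstream work caps grind at shift 5.
grind at shift 5 is achievable: weld in shift 1, tap in shift 3, cut in shift 2, grind in shift 5, drill in shift 4, polish in shift 6.

shift 5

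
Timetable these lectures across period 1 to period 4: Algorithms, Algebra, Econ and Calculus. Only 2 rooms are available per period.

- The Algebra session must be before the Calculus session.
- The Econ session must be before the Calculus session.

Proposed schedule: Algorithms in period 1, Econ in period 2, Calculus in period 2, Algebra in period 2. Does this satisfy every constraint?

No — it violates: Only 2 rooms are available per period

The Econ session must be before the Calculus session — violated.
Only 2 rooms are available per period — violated.
The Algebra session must be before the Calculus session — violated.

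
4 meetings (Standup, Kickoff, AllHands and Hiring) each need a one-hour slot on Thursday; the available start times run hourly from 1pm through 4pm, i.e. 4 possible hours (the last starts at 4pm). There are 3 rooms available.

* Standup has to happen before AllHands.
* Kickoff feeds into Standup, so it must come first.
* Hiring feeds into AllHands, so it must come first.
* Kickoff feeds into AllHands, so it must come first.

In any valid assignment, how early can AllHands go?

Precedence pushes AllHands to at least 3pm.
AllHands at 3pm is achievable: Standup=2pm, AllHands=3pm, Hiring=1pm, Kickoff=1pm.

3pm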